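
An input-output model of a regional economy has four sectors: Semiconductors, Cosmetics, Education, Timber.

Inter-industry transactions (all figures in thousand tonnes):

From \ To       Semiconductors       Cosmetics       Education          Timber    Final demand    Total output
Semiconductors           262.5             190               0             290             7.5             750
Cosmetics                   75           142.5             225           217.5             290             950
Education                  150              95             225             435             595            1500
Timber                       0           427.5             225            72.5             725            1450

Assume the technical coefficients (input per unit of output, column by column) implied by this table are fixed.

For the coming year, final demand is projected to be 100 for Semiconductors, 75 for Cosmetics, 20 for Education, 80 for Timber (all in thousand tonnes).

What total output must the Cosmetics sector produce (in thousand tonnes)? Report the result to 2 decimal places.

Technical coefficients a_ij = z_ij / X_j:
  a_SS = 262.5/750 = 0.35, a_CS = 75/750 = 0.10, a_ES = 150/750 = 0.20, a_TS = 0/750 = 0.00
  a_SC = 190/950 = 0.20, a_CC = 142.5/950 = 0.15, a_EC = 95/950 = 0.10, a_TC = 427.5/950 = 0.45
  a_SE = 0/1500 = 0.00, a_CE = 225/1500 = 0.15, a_EE = 225/1500 = 0.15, a_TE = 225/1500 = 0.15
  a_ST = 290/1450 = 0.20, a_CT = 217.5/1450 = 0.15, a_ET = 435/1450 = 0.30, a_TT = 72.5/1450 = 0.05
I − A =
  [   0.65    -0.20     0.00    -0.20]
  [  -0.10     0.85    -0.15    -0.15]
  [  -0.20    -0.10     0.85    -0.30]
  [   0.00    -0.45    -0.15     0.95]
Compute the cofactors C_ij = (−1)^(i+j)·(3×3 minor ij) of I−A; the adjugate is their transpose:
adj(I−A) = Cᵀ =
  [ 0.554000   0.232000   0.072000   0.176000]
  [ 0.109250   0.489625   0.110250   0.135125]
  [ 0.171000   0.205500   0.453000   0.211500]
  [ 0.078750   0.264375   0.123750   0.436875]
det(I−A) = Σ_j (I−A)_1j·C_1j = (0.65)(0.554000) + (-0.20)(0.109250) + (0.00)(0.171000) + (-0.20)(0.078750) = 0.3225
(I − A)⁻¹ = adj(I−A) / det(I−A) ≈
  [   1.7178     0.7194     0.2233     0.5457]
  [   0.3388     1.5182     0.3419     0.4190]
  [   0.5302     0.6372     1.4047     0.6558]
  [   0.2442     0.8198     0.3837     1.3547]
x = (I − A)⁻¹ d = adj(I−A)·d / det(I−A), with det(I−A) = 0.3225:
  x_S = (0.554000·100 + 0.232000·75 + 0.072000·20 + 0.176000·80) / 0.3225 = 88.32 / 0.3225 ≈ 273.86
  x_C = (0.109250·100 + 0.489625·75 + 0.110250·20 + 0.135125·80) / 0.3225 = 60.661875 / 0.3225 ≈ 188.10
  x_E = (0.171000·100 + 0.205500·75 + 0.453000·20 + 0.211500·80) / 0.3225 = 58.4925 / 0.3225 ≈ 181.37
  x_T = (0.078750·100 + 0.264375·75 + 0.123750·20 + 0.436875·80) / 0.3225 = 65.128125 / 0.3225 ≈ 201.95

x_C = 188.10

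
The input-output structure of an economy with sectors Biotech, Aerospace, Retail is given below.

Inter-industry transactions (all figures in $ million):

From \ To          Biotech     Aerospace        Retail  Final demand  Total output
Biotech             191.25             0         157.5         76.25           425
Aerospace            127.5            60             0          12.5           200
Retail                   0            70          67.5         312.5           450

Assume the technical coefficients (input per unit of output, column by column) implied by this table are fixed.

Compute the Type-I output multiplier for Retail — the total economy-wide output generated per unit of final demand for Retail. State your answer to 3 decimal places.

m_R = 2.530

Technical coefficients a_ij = z_ij / X_j:
  a_BB = 191.25/425 = 0.45, a_AB = 127.5/425 = 0.30, a_RB = 0/425 = 0.00
  a_BA = 0/200 = 0.00, a_AA = 60/200 = 0.30, a_RA = 70/200 = 0.35
  a_BR = 157.5/450 = 0.35, a_AR = 0/450 = 0.00, a_RR = 67.5/450 = 0.15
I − A =
  [   0.55     0.00    -0.35]
  [  -0.30     0.70     0.00]
  [   0.00    -0.35     0.85]
Cofactors of I−A, C_ij = (−1)^(i+j)·(minor ij) (rows/columns in the sector order above):
  C_11 = (0.70)(0.85) − (0.00)(-0.35) = 0.5950
  C_12 = −[(-0.30)(0.85) − (0.00)(0.00)] = 0.2550
  C_13 = (-0.30)(-0.35) − (0.70)(0.00) = 0.1050
  C_21 = −[(0.00)(0.85) − (-0.35)(-0.35)] = 0.1225
  C_22 = (0.55)(0.85) − (-0.35)(0.00) = 0.4675
  C_23 = −[(0.55)(-0.35) − (0.00)(0.00)] = 0.1925
  C_31 = (0.00)(0.00) − (-0.35)(0.70) = 0.2450
  C_32 = −[(0.55)(0.00) − (-0.35)(-0.30)] = 0.1050
  C_33 = (0.55)(0.70) − (0.00)(-0.30) = 0.3850
det(I−A) = Σ_j (I−A)_1j·C_1j = (0.55)(0.5950) + (0.00)(0.2550) + (-0.35)(0.1050) = 0.2905
adj(I−A) = Cᵀ =
  [ 0.5950   0.1225   0.2450]
  [ 0.2550   0.4675   0.1050]
  [ 0.1050   0.1925   0.3850]
(I − A)⁻¹ = adj(I−A) / det(I−A) ≈
  [   2.0482     0.4217     0.8434]
  [   0.8778     1.6093     0.3614]
  [   0.3614     0.6627     1.3253]
The output multiplier for sector j is the column-j sum of the Leontief inverse (I − A)⁻¹ = adj(I−A) / det(I−A).
Column R of adj(I−A): (0.2450, 0.1050, 0.3850); det(I−A) = 0.2905.
m_R = (0.2450 + 0.1050 + 0.3850) / 0.2905 = 0.735 / 0.2905 ≈ 2.530.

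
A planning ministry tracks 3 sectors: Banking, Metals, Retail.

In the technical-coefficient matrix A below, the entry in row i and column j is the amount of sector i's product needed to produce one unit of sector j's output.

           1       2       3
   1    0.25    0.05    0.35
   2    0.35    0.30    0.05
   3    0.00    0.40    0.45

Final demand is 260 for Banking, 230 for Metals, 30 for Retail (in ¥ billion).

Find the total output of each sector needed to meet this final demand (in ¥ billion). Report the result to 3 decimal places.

x_1 = 654.736, x_2 = 695.991, x_3 = 560.721

I − A =
  [   0.75    -0.05    -0.35]
  [  -0.35     0.70    -0.05]
  [   0.00    -0.40     0.55]
Cofactors of I−A, C_ij = (−1)^(i+j)·(minor ij) (rows/columns in the sector order above):
  C_11 = (0.70)(0.55) − (-0.05)(-0.40) = 0.3650
  C_12 = −[(-0.35)(0.55) − (-0.05)(0.00)] = 0.1925
  C_13 = (-0.35)(-0.40) − (0.70)(0.00) = 0.1400
  C_21 = −[(-0.05)(0.55) − (-0.35)(-0.40)] = 0.1675
  C_22 = (0.75)(0.55) − (-0.35)(0.00) = 0.4125
  C_23 = −[(0.75)(-0.40) − (-0.05)(0.00)] = 0.3000
  C_31 = (-0.05)(-0.05) − (-0.35)(0.70) = 0.2475
  C_32 = −[(0.75)(-0.05) − (-0.35)(-0.35)] = 0.1600
  C_33 = (0.75)(0.70) − (-0.05)(-0.35) = 0.5075
det(I−A) = Σ_j (I−A)_1j·C_1j = (0.75)(0.3650) + (-0.05)(0.1925) + (-0.35)(0.1400) = 0.215125
adj(I−A) = Cᵀ =
  [ 0.3650   0.1675   0.2475]
  [ 0.1925   0.4125   0.1600]
  [ 0.1400   0.3000   0.5075]
(I − A)⁻¹ = adj(I−A) / det(I−A) ≈
  [   1.6967     0.7786     1.1505]
  [   0.8948     1.9175     0.7438]
  [   0.6508     1.3945     2.3591]
x = (I − A)⁻¹ d = adj(I−A)·d / det(I−A), with det(I−A) = 0.215125:
  x_1 = (0.3650·260 + 0.1675·230 + 0.2475·30) / 0.215125 = 140.85 / 0.215125 ≈ 654.736
  x_2 = (0.1925·260 + 0.4125·230 + 0.1600·30) / 0.215125 = 149.725 / 0.215125 ≈ 695.991
  x_3 = (0.1400·260 + 0.3000·230 + 0.5075·30) / 0.215125 = 120.625 / 0.215125 ≈ 560.721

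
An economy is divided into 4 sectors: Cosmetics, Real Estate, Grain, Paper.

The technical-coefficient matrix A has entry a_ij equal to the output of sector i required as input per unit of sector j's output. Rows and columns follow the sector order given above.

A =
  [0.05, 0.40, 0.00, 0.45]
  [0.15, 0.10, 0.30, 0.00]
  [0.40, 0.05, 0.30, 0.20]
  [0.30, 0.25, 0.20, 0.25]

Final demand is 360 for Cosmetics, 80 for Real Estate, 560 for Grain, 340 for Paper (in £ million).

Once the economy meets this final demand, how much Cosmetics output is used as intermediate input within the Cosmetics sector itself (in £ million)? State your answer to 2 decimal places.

I − A =
  [   0.95    -0.40     0.00    -0.45]
  [  -0.15     0.90    -0.30     0.00]
  [  -0.40    -0.05     0.70    -0.20]
  [  -0.30    -0.25    -0.20     0.75]
Compute the cofactors C_ij = (−1)^(i+j)·(3×3 minor ij) of I−A; the adjugate is their transpose:
adj(I−A) = Cᵀ =
  [ 0.410250   0.277250   0.204750   0.300750]
  [ 0.180750   0.330250   0.186750   0.158250]
  [ 0.337125   0.265375   0.457875   0.324375]
  [ 0.314250   0.291750   0.266250   0.494250]
det(I−A) = Σ_j (I−A)_1j·C_1j = (0.95)(0.410250) + (-0.40)(0.180750) + (0.00)(0.337125) + (-0.45)(0.314250) = 0.176025
(I − A)⁻¹ = adj(I−A) / det(I−A) ≈
  [   2.3306     1.5751     1.1632     1.7086]
  [   1.0268     1.8762     1.0609     0.8990]
  [   1.9152     1.5076     2.6012     1.8428]
  [   1.7853     1.6574     1.5126     2.8078]
First solve x = (I − A)⁻¹ d = adj(I−A)·d / det(I−A); in particular x_C = (0.410250·360 + 0.277250·80 + 0.204750·560 + 0.300750·340) / 0.176025 = 386.785 / 0.176025 ≈ 2197.3299.
Intermediate flow from C to C: z_CC = a_CC · x_C = 0.05 × 386.785 / 0.176025 = 19.33925 / 0.176025 ≈ 109.87.

z_CC = 109.87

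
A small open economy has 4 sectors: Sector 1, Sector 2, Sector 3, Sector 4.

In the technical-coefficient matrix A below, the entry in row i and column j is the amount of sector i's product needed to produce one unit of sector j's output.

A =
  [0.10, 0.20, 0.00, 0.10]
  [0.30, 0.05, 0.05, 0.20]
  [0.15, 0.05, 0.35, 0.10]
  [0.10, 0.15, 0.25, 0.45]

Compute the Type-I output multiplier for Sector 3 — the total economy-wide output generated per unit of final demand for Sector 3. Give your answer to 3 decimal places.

m_3 = 3.187

I − A =
  [   0.90    -0.20     0.00    -0.10]
  [  -0.30     0.95    -0.05    -0.20]
  [  -0.15    -0.05     0.65    -0.10]
  [  -0.10    -0.15    -0.25     0.55]
Compute the cofactors C_ij = (−1)^(i+j)·(3×3 minor ij) of I−A; the adjugate is their transpose:
adj(I−A) = Cᵀ =
  [ 0.291750   0.077500   0.040000   0.088500]
  [ 0.124875   0.289000   0.076750   0.141750]
  [ 0.097125   0.058500   0.392250   0.110250]
  [ 0.131250   0.119500   0.206500   0.513000]
det(I−A) = Σ_j (I−A)_1j·C_1j = (0.90)(0.291750) + (-0.20)(0.124875) + (0.00)(0.097125) + (-0.10)(0.131250) = 0.224475
(I − A)⁻¹ = adj(I−A) / det(I−A) ≈
  [   1.2997     0.3453     0.1782     0.3943]
  [   0.5563     1.2874     0.3419     0.6315]
  [   0.4327     0.2606     1.7474     0.4911]
  [   0.5847     0.5324     0.9199     2.2853]
The output multiplier for sector j is the column-j sum of the Leontief inverse (I − A)⁻¹ = adj(I−A) / det(I−A).
Column 3 of adj(I−A): (0.040000, 0.076750, 0.392250, 0.206500); det(I−A) = 0.224475.
m_3 = (0.040000 + 0.076750 + 0.392250 + 0.206500) / 0.224475 = 0.7155 / 0.224475 ≈ 3.187.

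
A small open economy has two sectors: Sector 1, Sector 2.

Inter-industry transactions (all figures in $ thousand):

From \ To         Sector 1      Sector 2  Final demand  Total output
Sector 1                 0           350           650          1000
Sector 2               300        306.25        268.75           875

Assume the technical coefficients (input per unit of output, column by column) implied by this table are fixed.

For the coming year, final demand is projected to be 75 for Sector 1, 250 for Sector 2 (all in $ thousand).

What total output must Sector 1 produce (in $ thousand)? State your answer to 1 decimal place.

Technical coefficients a_ij = z_ij / X_j:
  a_11 = 0/1000 = 0.00, a_21 = 300/1000 = 0.30
  a_12 = 350/875 = 0.40, a_22 = 306.25/875 = 0.35
I − A =
  [   1.00    -0.40]
  [  -0.30     0.65]
det(I−A) = (1.00)(0.65) − (-0.40)(-0.30) = 0.5300
adj(I−A) = [[0.65, 0.40], [0.30, 1.00]]
(I − A)⁻¹ = adj(I−A) / det(I−A) ≈
  [   1.2264     0.7547]
  [   0.5660     1.8868]
x = (I − A)⁻¹ d = adj(I−A)·d / det(I−A), with det(I−A) = 0.5300:
  x_1 = (0.65·75 + 0.40·250) / 0.5300 = 148.75 / 0.5300 ≈ 280.7
  x_2 = (0.30·75 + 1.00·250) / 0.5300 = 272.50 / 0.5300 ≈ 514.2

x_1 = 280.7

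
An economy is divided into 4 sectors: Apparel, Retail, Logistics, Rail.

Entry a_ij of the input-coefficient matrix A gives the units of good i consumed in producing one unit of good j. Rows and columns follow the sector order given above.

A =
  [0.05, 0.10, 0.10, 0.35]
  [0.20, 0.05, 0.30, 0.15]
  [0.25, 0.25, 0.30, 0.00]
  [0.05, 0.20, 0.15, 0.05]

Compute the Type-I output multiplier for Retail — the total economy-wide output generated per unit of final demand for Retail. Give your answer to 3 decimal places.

m_2 = 2.795

I − A =
  [   0.95    -0.10    -0.10    -0.35]
  [  -0.20     0.95    -0.30    -0.15]
  [  -0.25    -0.25     0.70     0.00]
  [  -0.05    -0.20    -0.15     0.95]
Compute the cofactors C_ij = (−1)^(i+j)·(3×3 minor ij) of I−A; the adjugate is their transpose:
adj(I−A) = Cᵀ =
  [ 0.533875   0.152375   0.188875   0.220750]
  [ 0.215125   0.582625   0.317125   0.171250]
  [ 0.267500   0.262500   0.778500   0.140000]
  [ 0.115625   0.172125   0.199625   0.510250]
det(I−A) = Σ_j (I−A)_1j·C_1j = (0.95)(0.533875) + (-0.10)(0.215125) + (-0.10)(0.267500) + (-0.35)(0.115625) = 0.41845
(I − A)⁻¹ = adj(I−A) / det(I−A) ≈
  [   1.2758     0.3641     0.4514     0.5275]
  [   0.5141     1.3923     0.7579     0.4092]
  [   0.6393     0.6273     1.8604     0.3346]
  [   0.2763     0.4113     0.4771     1.2194]
The output multiplier for sector j is the column-j sum of the Leontief inverse (I − A)⁻¹ = adj(I−A) / det(I−A).
Column 2 of adj(I−A): (0.152375, 0.582625, 0.262500, 0.172125); det(I−A) = 0.41845.
m_2 = (0.152375 + 0.582625 + 0.262500 + 0.172125) / 0.41845 = 1.169625 / 0.41845 ≈ 2.795.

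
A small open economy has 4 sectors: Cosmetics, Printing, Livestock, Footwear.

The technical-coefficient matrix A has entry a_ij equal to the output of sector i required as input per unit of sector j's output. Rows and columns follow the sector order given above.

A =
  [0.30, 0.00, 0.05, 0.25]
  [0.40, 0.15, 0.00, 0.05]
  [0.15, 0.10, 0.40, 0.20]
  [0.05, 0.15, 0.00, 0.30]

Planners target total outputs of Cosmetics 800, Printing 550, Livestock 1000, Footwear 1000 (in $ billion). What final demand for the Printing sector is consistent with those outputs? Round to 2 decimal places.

I − A =
  [   0.70     0.00    -0.05    -0.25]
  [  -0.40     0.85     0.00    -0.05]
  [  -0.15    -0.10     0.60    -0.20]
  [  -0.05    -0.15     0.00     0.70]
d = (I − A) x:
  d_C = (+0.70)·800 + (+0.00)·550 + (-0.05)·1000 + (-0.25)·1000 = 260.00
  d_P = (-0.40)·800 + (+0.85)·550 + (+0.00)·1000 + (-0.05)·1000 = 97.50
  d_L = (-0.15)·800 + (-0.10)·550 + (+0.60)·1000 + (-0.20)·1000 = 225.00
  d_F = (-0.05)·800 + (-0.15)·550 + (+0.00)·1000 + (+0.70)·1000 = 577.50

d_P = 97.50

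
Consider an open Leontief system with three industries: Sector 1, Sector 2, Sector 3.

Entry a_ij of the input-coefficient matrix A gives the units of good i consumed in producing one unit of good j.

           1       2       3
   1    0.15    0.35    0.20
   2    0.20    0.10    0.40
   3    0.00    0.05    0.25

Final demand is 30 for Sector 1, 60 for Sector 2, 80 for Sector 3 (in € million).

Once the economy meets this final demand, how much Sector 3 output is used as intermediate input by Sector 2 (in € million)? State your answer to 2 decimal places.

I − A =
  [   0.85    -0.35    -0.20]
  [  -0.20     0.90    -0.40]
  [   0.00    -0.05     0.75]
Cofactors of I−A, C_ij = (−1)^(i+j)·(minor ij) (rows/columns in the sector order above):
  C_11 = (0.90)(0.75) − (-0.40)(-0.05) = 0.6550
  C_12 = −[(-0.20)(0.75) − (-0.40)(0.00)] = 0.1500
  C_13 = (-0.20)(-0.05) − (0.90)(0.00) = 0.0100
  C_21 = −[(-0.35)(0.75) − (-0.20)(-0.05)] = 0.2725
  C_22 = (0.85)(0.75) − (-0.20)(0.00) = 0.6375
  C_23 = −[(0.85)(-0.05) − (-0.35)(0.00)] = 0.0425
  C_31 = (-0.35)(-0.40) − (-0.20)(0.90) = 0.3200
  C_32 = −[(0.85)(-0.40) − (-0.20)(-0.20)] = 0.3800
  C_33 = (0.85)(0.90) − (-0.35)(-0.20) = 0.6950
det(I−A) = Σ_j (I−A)_1j·C_1j = (0.85)(0.6550) + (-0.35)(0.1500) + (-0.20)(0.0100) = 0.50225
adj(I−A) = Cᵀ =
  [ 0.6550   0.2725   0.3200]
  [ 0.1500   0.6375   0.3800]
  [ 0.0100   0.0425   0.6950]
(I − A)⁻¹ = adj(I−A) / det(I−A) ≈
  [   1.3041     0.5426     0.6371]
  [   0.2987     1.2693     0.7566]
  [   0.0199     0.0846     1.3838]
First solve x = (I − A)⁻¹ d = adj(I−A)·d / det(I−A); in particular x_2 = (0.1500·30 + 0.6375·60 + 0.3800·80) / 0.50225 = 73.15 / 0.50225 ≈ 145.6446.
Intermediate flow from 3 to 2: z_32 = a_32 · x_2 = 0.05 × 73.15 / 0.50225 = 3.6575 / 0.50225 ≈ 7.28.

z_32 = 7.28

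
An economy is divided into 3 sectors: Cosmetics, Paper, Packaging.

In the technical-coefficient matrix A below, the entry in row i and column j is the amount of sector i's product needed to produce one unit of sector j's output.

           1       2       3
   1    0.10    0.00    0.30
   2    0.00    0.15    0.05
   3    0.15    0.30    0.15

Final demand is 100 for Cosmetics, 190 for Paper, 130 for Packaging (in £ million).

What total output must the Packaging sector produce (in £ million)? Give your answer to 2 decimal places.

I − A =
  [   0.90     0.00    -0.30]
  [   0.00     0.85    -0.05]
  [  -0.15    -0.30     0.85]
Cofactors of I−A, C_ij = (−1)^(i+j)·(minor ij) (rows/columns in the sector order above):
  C_11 = (0.85)(0.85) − (-0.05)(-0.30) = 0.7075
  C_12 = −[(0.00)(0.85) − (-0.05)(-0.15)] = 0.0075
  C_13 = (0.00)(-0.30) − (0.85)(-0.15) = 0.1275
  C_21 = −[(0.00)(0.85) − (-0.30)(-0.30)] = 0.0900
  C_22 = (0.90)(0.85) − (-0.30)(-0.15) = 0.7200
  C_23 = −[(0.90)(-0.30) − (0.00)(-0.15)] = 0.2700
  C_31 = (0.00)(-0.05) − (-0.30)(0.85) = 0.2550
  C_32 = −[(0.90)(-0.05) − (-0.30)(0.00)] = 0.0450
  C_33 = (0.90)(0.85) − (0.00)(0.00) = 0.7650
det(I−A) = Σ_j (I−A)_1j·C_1j = (0.90)(0.7075) + (0.00)(0.0075) + (-0.30)(0.1275) = 0.5985
adj(I−A) = Cᵀ =
  [ 0.7075   0.0900   0.2550]
  [ 0.0075   0.7200   0.0450]
  [ 0.1275   0.2700   0.7650]
(I − A)⁻¹ = adj(I−A) / det(I−A) ≈
  [   1.1821     0.1504     0.4261]
  [   0.0125     1.2030     0.0752]
  [   0.2130     0.4511     1.2782]
x = (I − A)⁻¹ d = adj(I−A)·d / det(I−A), with det(I−A) = 0.5985:
  x_1 = (0.7075·100 + 0.0900·190 + 0.2550·130) / 0.5985 = 121.00 / 0.5985 ≈ 202.17
  x_2 = (0.0075·100 + 0.7200·190 + 0.0450·130) / 0.5985 = 143.40 / 0.5985 ≈ 239.60
  x_3 = (0.1275·100 + 0.2700·190 + 0.7650·130) / 0.5985 = 163.50 / 0.5985 ≈ 273.18

x_3 = 273.18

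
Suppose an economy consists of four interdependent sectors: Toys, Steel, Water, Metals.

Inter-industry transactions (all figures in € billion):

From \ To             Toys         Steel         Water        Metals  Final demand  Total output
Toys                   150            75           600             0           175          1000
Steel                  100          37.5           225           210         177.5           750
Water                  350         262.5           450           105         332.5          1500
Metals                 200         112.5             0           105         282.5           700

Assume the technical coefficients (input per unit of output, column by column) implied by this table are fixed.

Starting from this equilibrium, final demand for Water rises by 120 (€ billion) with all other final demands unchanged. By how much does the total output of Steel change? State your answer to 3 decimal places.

Δx_2 = 77.242

Technical coefficients a_ij = z_ij / X_j:
  a_11 = 150/1000 = 0.15, a_21 = 100/1000 = 0.10, a_31 = 350/1000 = 0.35, a_41 = 200/1000 = 0.20
  a_12 = 75/750 = 0.10, a_22 = 37.5/750 = 0.05, a_32 = 262.5/750 = 0.35, a_42 = 112.5/750 = 0.15
  a_13 = 600/1500 = 0.40, a_23 = 225/1500 = 0.15, a_33 = 450/1500 = 0.30, a_43 = 0/1500 = 0.00
  a_14 = 0/700 = 0.00, a_24 = 210/700 = 0.30, a_34 = 105/700 = 0.15, a_44 = 105/700 = 0.15
I − A =
  [   0.85    -0.10    -0.40     0.00]
  [  -0.10     0.95    -0.15    -0.30]
  [  -0.35    -0.35     0.70    -0.15]
  [  -0.20    -0.15     0.00     0.85]
Compute the cofactors C_ij = (−1)^(i+j)·(3×3 minor ij) of I−A; the adjugate is their transpose:
adj(I−A) = Cᵀ =
  [ 0.485750   0.187500   0.317750   0.122250]
  [ 0.150625   0.374750   0.166375   0.161625]
  [ 0.348375   0.304750   0.633625   0.219375]
  [ 0.140875   0.110250   0.104125   0.361375]
det(I−A) = Σ_j (I−A)_1j·C_1j = (0.85)(0.485750) + (-0.10)(0.150625) + (-0.40)(0.348375) + (0.00)(0.140875) = 0.258475
(I − A)⁻¹ = adj(I−A) / det(I−A) ≈
  [   1.8793     0.7254     1.2293     0.4730]
  [   0.5827     1.4499     0.6437     0.6253]
  [   1.3478     1.1790     2.4514     0.8487]
  [   0.5450     0.4265     0.4028     1.3981]
Δx = (I − A)⁻¹ Δd with Δd having +120 in the Water component and 0 elsewhere.
So Δx_2 = L_23 · (+120), where L_23 = adj(I−A)_23 / det(I−A) = 0.166375 / 0.258475.
Δx_2 = 0.166375 × (+120) / 0.258475 = 19.965 / 0.258475 ≈ 77.242.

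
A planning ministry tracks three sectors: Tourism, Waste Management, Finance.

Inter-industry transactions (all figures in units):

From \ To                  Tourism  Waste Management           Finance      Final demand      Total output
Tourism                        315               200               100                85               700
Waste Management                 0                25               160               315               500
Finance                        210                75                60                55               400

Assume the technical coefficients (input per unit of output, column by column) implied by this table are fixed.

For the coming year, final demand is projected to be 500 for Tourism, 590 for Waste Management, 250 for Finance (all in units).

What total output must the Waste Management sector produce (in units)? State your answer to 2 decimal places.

Technical coefficients a_ij = z_ij / X_j:
  a_11 = 315/700 = 0.45, a_21 = 0/700 = 0.00, a_31 = 210/700 = 0.30
  a_12 = 200/500 = 0.40, a_22 = 25/500 = 0.05, a_32 = 75/500 = 0.15
  a_13 = 100/400 = 0.25, a_23 = 160/400 = 0.40, a_33 = 60/400 = 0.15
I − A =
  [   0.55    -0.40    -0.25]
  [   0.00     0.95    -0.40]
  [  -0.30    -0.15     0.85]
Cofactors of I−A, C_ij = (−1)^(i+j)·(minor ij) (rows/columns in the sector order above):
  C_11 = (0.95)(0.85) − (-0.40)(-0.15) = 0.7475
  C_12 = −[(0.00)(0.85) − (-0.40)(-0.30)] = 0.1200
  C_13 = (0.00)(-0.15) − (0.95)(-0.30) = 0.2850
  C_21 = −[(-0.40)(0.85) − (-0.25)(-0.15)] = 0.3775
  C_22 = (0.55)(0.85) − (-0.25)(-0.30) = 0.3925
  C_23 = −[(0.55)(-0.15) − (-0.40)(-0.30)] = 0.2025
  C_31 = (-0.40)(-0.40) − (-0.25)(0.95) = 0.3975
  C_32 = −[(0.55)(-0.40) − (-0.25)(0.00)] = 0.2200
  C_33 = (0.55)(0.95) − (-0.40)(0.00) = 0.5225
det(I−A) = Σ_j (I−A)_1j·C_1j = (0.55)(0.7475) + (-0.40)(0.1200) + (-0.25)(0.2850) = 0.291875
adj(I−A) = Cᵀ =
  [ 0.7475   0.3775   0.3975]
  [ 0.1200   0.3925   0.2200]
  [ 0.2850   0.2025   0.5225]
(I − A)⁻¹ = adj(I−A) / det(I−A) ≈
  [   2.5610     1.2934     1.3619]
  [   0.4111     1.3448     0.7537]
  [   0.9764     0.6938     1.7901]
x = (I − A)⁻¹ d = adj(I−A)·d / det(I−A), with det(I−A) = 0.291875:
  x_1 = (0.7475·500 + 0.3775·590 + 0.3975·250) / 0.291875 = 695.85 / 0.291875 ≈ 2384.07
  x_2 = (0.1200·500 + 0.3925·590 + 0.2200·250) / 0.291875 = 346.575 / 0.291875 ≈ 1187.41
  x_3 = (0.2850·500 + 0.2025·590 + 0.5225·250) / 0.291875 = 392.60 / 0.291875 ≈ 1345.10

x_2 = 1187.41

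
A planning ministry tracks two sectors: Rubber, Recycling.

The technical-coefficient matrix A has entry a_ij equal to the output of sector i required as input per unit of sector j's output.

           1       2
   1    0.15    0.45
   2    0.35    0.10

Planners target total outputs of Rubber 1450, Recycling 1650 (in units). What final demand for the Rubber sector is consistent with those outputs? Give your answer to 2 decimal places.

d_1 = 490.00

I − A =
  [   0.85    -0.45]
  [  -0.35     0.90]
d = (I − A) x:
  d_1 = (+0.85)·1450 + (-0.45)·1650 = 490.00
  d_2 = (-0.35)·1450 + (+0.90)·1650 = 977.50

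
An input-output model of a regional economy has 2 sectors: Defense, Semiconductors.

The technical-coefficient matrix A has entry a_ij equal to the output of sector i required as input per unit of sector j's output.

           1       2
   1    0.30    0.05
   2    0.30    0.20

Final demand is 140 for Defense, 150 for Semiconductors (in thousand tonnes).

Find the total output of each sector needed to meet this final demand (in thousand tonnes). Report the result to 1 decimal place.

I − A =
  [   0.70    -0.05]
  [  -0.30     0.80]
det(I−A) = (0.70)(0.80) − (-0.05)(-0.30) = 0.5450
adj(I−A) = [[0.80, 0.05], [0.30, 0.70]]
(I − A)⁻¹ = adj(I−A) / det(I−A) ≈
  [   1.4679     0.0917]
  [   0.5505     1.2844]
x = (I − A)⁻¹ d = adj(I−A)·d / det(I−A), with det(I−A) = 0.5450:
  x_1 = (0.80·140 + 0.05·150) / 0.5450 = 119.50 / 0.5450 ≈ 219.3
  x_2 = (0.30·140 + 0.70·150) / 0.5450 = 147.00 / 0.5450 ≈ 269.7

x_1 = 219.3, x_2 = 269.7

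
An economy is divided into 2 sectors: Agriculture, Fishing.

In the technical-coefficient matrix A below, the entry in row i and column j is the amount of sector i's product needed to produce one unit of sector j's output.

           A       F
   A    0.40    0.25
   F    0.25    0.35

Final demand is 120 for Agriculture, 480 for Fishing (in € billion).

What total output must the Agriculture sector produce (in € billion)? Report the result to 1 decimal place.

x_A = 604.6

I − A =
  [   0.60    -0.25]
  [  -0.25     0.65]
det(I−A) = (0.60)(0.65) − (-0.25)(-0.25) = 0.3275
adj(I−A) = [[0.65, 0.25], [0.25, 0.60]]
(I − A)⁻¹ = adj(I−A) / det(I−A) ≈
  [   1.9847     0.7634]
  [   0.7634     1.8321]
x = (I − A)⁻¹ d = adj(I−A)·d / det(I−A), with det(I−A) = 0.3275:
  x_A = (0.65·120 + 0.25·480) / 0.3275 = 198.00 / 0.3275 ≈ 604.6
  x_F = (0.25·120 + 0.60·480) / 0.3275 = 318.00 / 0.3275 ≈ 971.0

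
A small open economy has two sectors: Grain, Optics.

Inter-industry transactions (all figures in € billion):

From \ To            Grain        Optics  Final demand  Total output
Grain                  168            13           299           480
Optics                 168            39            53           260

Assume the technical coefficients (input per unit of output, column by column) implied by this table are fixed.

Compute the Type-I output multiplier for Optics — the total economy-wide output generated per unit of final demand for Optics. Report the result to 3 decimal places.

m_2 = 1.308

Technical coefficients a_ij = z_ij / X_j:
  a_11 = 168/480 = 0.35, a_21 = 168/480 = 0.35
  a_12 = 13/260 = 0.05, a_22 = 39/260 = 0.15
I − A =
  [   0.65    -0.05]
  [  -0.35     0.85]
det(I−A) = (0.65)(0.85) − (-0.05)(-0.35) = 0.5350
adj(I−A) = [[0.85, 0.05], [0.35, 0.65]]
(I − A)⁻¹ = adj(I−A) / det(I−A) ≈
  [   1.5888     0.0935]
  [   0.6542     1.2150]
The output multiplier for sector j is the column-j sum of the Leontief inverse (I − A)⁻¹ = adj(I−A) / det(I−A).
Column 2 of adj(I−A): (0.05, 0.65); det(I−A) = 0.5350.
m_2 = (0.05 + 0.65) / 0.5350 = 0.70 / 0.5350 ≈ 1.308.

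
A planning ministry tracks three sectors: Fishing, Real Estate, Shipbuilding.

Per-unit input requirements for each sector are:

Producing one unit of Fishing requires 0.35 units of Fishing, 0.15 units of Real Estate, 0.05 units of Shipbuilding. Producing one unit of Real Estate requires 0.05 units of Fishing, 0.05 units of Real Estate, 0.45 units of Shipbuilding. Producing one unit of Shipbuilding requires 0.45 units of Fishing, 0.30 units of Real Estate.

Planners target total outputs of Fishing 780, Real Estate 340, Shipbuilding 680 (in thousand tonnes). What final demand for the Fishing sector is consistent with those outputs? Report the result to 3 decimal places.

d_1 = 184.000

I − A =
  [   0.65    -0.05    -0.45]
  [  -0.15     0.95    -0.30]
  [  -0.05    -0.45     1.00]
d = (I − A) x:
  d_1 = (+0.65)·780 + (-0.05)·340 + (-0.45)·680 = 184.000
  d_2 = (-0.15)·780 + (+0.95)·340 + (-0.30)·680 = 2.000
  d_3 = (-0.05)·780 + (-0.45)·340 + (+1.00)·680 = 488.000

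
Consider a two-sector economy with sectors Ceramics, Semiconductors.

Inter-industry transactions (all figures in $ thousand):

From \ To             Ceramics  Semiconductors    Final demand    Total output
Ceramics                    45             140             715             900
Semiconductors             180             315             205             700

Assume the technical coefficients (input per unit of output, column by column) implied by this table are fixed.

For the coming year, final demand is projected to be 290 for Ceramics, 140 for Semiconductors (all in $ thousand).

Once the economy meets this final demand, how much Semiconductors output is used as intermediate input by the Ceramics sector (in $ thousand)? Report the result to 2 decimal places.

Technical coefficients a_ij = z_ij / X_j:
  a_11 = 45/900 = 0.05, a_21 = 180/900 = 0.20
  a_12 = 140/700 = 0.20, a_22 = 315/700 = 0.45
I − A =
  [   0.95    -0.20]
  [  -0.20     0.55]
det(I−A) = (0.95)(0.55) − (-0.20)(-0.20) = 0.4825
adj(I−A) = [[0.55, 0.20], [0.20, 0.95]]
(I − A)⁻¹ = adj(I−A) / det(I−A) ≈
  [   1.1399     0.4145]
  [   0.4145     1.9689]
First solve x = (I − A)⁻¹ d = adj(I−A)·d / det(I−A); in particular x_1 = (0.55·290 + 0.20·140) / 0.4825 = 187.50 / 0.4825 ≈ 388.6010.
Intermediate flow from 2 to 1: z_21 = a_21 · x_1 = 0.20 × 187.50 / 0.4825 = 37.50 / 0.4825 ≈ 77.72.

z_21 = 77.72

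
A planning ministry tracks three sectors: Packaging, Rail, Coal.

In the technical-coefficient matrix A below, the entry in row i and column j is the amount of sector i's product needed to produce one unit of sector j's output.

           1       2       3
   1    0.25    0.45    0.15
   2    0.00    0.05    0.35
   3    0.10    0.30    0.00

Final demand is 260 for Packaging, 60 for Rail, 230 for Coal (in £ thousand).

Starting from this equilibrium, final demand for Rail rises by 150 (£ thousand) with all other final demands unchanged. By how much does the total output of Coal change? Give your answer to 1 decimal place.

I − A =
  [   0.75    -0.45    -0.15]
  [   0.00     0.95    -0.35]
  [  -0.10    -0.30     1.00]
Cofactors of I−A, C_ij = (−1)^(i+j)·(minor ij) (rows/columns in the sector order above):
  C_11 = (0.95)(1.00) − (-0.35)(-0.30) = 0.8450
  C_12 = −[(0.00)(1.00) − (-0.35)(-0.10)] = 0.0350
  C_13 = (0.00)(-0.30) − (0.95)(-0.10) = 0.0950
  C_21 = −[(-0.45)(1.00) − (-0.15)(-0.30)] = 0.4950
  C_22 = (0.75)(1.00) − (-0.15)(-0.10) = 0.7350
  C_23 = −[(0.75)(-0.30) − (-0.45)(-0.10)] = 0.2700
  C_31 = (-0.45)(-0.35) − (-0.15)(0.95) = 0.3000
  C_32 = −[(0.75)(-0.35) − (-0.15)(0.00)] = 0.2625
  C_33 = (0.75)(0.95) − (-0.45)(0.00) = 0.7125
det(I−A) = Σ_j (I−A)_1j·C_1j = (0.75)(0.8450) + (-0.45)(0.0350) + (-0.15)(0.0950) = 0.60375
adj(I−A) = Cᵀ =
  [ 0.8450   0.4950   0.3000]
  [ 0.0350   0.7350   0.2625]
  [ 0.0950   0.2700   0.7125]
(I − A)⁻¹ = adj(I−A) / det(I−A) ≈
  [   1.3996     0.8199     0.4969]
  [   0.0580     1.2174     0.4348]
  [   0.1573     0.4472     1.1801]
Δx = (I − A)⁻¹ Δd with Δd having +150 in the Rail component and 0 elsewhere.
So Δx_3 = L_32 · (+150), where L_32 = adj(I−A)_32 / det(I−A) = 0.2700 / 0.60375.
Δx_3 = 0.2700 × (+150) / 0.60375 = 40.50 / 0.60375 ≈ 67.1.

Δx_3 = 67.1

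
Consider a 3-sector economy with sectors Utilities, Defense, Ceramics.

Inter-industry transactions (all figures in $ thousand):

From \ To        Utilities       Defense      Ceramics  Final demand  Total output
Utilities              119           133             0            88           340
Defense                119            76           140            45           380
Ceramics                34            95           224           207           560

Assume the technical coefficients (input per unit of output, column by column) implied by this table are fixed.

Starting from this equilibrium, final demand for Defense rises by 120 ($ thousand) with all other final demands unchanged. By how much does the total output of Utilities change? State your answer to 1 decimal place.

Technical coefficients a_ij = z_ij / X_j:
  a_11 = 119/340 = 0.35, a_21 = 119/340 = 0.35, a_31 = 34/340 = 0.10
  a_12 = 133/380 = 0.35, a_22 = 76/380 = 0.20, a_32 = 95/380 = 0.25
  a_13 = 0/560 = 0.00, a_23 = 140/560 = 0.25, a_33 = 224/560 = 0.40
I − A =
  [   0.65    -0.35     0.00]
  [  -0.35     0.80    -0.25]
  [  -0.10    -0.25     0.60]
Cofactors of I−A, C_ij = (−1)^(i+j)·(minor ij) (rows/columns in the sector order above):
  C_11 = (0.80)(0.60) − (-0.25)(-0.25) = 0.4175
  C_12 = −[(-0.35)(0.60) − (-0.25)(-0.10)] = 0.2350
  C_13 = (-0.35)(-0.25) − (0.80)(-0.10) = 0.1675
  C_21 = −[(-0.35)(0.60) − (0.00)(-0.25)] = 0.2100
  C_22 = (0.65)(0.60) − (0.00)(-0.10) = 0.3900
  C_23 = −[(0.65)(-0.25) − (-0.35)(-0.10)] = 0.1975
  C_31 = (-0.35)(-0.25) − (0.00)(0.80) = 0.0875
  C_32 = −[(0.65)(-0.25) − (0.00)(-0.35)] = 0.1625
  C_33 = (0.65)(0.80) − (-0.35)(-0.35) = 0.3975
det(I−A) = Σ_j (I−A)_1j·C_1j = (0.65)(0.4175) + (-0.35)(0.2350) + (0.00)(0.1675) = 0.189125
adj(I−A) = Cᵀ =
  [ 0.4175   0.2100   0.0875]
  [ 0.2350   0.3900   0.1625]
  [ 0.1675   0.1975   0.3975]
(I − A)⁻¹ = adj(I−A) / det(I−A) ≈
  [   2.2075     1.1104     0.4627]
  [   1.2426     2.0621     0.8592]
  [   0.8857     1.0443     2.1018]
Δx = (I − A)⁻¹ Δd with Δd having +120 in the Defense component and 0 elsewhere.
So Δx_1 = L_12 · (+120), where L_12 = adj(I−A)_12 / det(I−A) = 0.2100 / 0.189125.
Δx_1 = 0.2100 × (+120) / 0.189125 = 25.20 / 0.189125 ≈ 133.2.

Δx_1 = 133.2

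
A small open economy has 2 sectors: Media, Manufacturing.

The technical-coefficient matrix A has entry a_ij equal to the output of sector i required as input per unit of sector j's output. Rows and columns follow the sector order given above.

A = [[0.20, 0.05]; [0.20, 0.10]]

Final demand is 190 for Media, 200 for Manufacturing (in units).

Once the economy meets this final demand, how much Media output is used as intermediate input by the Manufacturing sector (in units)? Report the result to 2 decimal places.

z_12 = 13.94

I − A =
  [   0.80    -0.05]
  [  -0.20     0.90]
det(I−A) = (0.80)(0.90) − (-0.05)(-0.20) = 0.7100
adj(I−A) = [[0.90, 0.05], [0.20, 0.80]]
(I − A)⁻¹ = adj(I−A) / det(I−A) ≈
  [   1.2676     0.0704]
  [   0.2817     1.1268]
First solve x = (I − A)⁻¹ d = adj(I−A)·d / det(I−A); in particular x_2 = (0.20·190 + 0.80·200) / 0.7100 = 198.00 / 0.7100 ≈ 278.8732.
Intermediate flow from 1 to 2: z_12 = a_12 · x_2 = 0.05 × 198.00 / 0.7100 = 9.90 / 0.7100 ≈ 13.94.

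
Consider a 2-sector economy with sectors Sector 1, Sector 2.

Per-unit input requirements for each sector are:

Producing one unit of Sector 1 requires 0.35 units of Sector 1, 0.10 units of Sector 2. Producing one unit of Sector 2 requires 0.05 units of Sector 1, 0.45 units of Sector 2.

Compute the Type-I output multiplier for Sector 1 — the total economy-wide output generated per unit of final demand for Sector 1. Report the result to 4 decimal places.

m_1 = 1.8440

I − A =
  [   0.65    -0.05]
  [  -0.10     0.55]
det(I−A) = (0.65)(0.55) − (-0.05)(-0.10) = 0.3525
adj(I−A) = [[0.55, 0.05], [0.10, 0.65]]
(I − A)⁻¹ = adj(I−A) / det(I−A) ≈
  [   1.56028     0.14184]
  [   0.28369     1.84397]
The output multiplier for sector j is the column-j sum of the Leontief inverse (I − A)⁻¹ = adj(I−A) / det(I−A).
Column 1 of adj(I−A): (0.55, 0.10); det(I−A) = 0.3525.
m_1 = (0.55 + 0.10) / 0.3525 = 0.65 / 0.3525 ≈ 1.8440.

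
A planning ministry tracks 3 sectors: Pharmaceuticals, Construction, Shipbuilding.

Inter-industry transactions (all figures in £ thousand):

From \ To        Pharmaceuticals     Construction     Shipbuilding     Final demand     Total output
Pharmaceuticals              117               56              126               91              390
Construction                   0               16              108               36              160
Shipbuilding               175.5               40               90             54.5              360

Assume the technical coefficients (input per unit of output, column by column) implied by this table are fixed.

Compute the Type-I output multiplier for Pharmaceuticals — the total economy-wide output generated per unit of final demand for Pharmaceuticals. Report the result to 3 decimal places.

Technical coefficients a_ij = z_ij / X_j:
  a_11 = 117/390 = 0.30, a_21 = 0/390 = 0.00, a_31 = 175.5/390 = 0.45
  a_12 = 56/160 = 0.35, a_22 = 16/160 = 0.10, a_32 = 40/160 = 0.25
  a_13 = 126/360 = 0.35, a_23 = 108/360 = 0.30, a_33 = 90/360 = 0.25
I − A =
  [   0.70    -0.35    -0.35]
  [   0.00     0.90    -0.30]
  [  -0.45    -0.25     0.75]
Cofactors of I−A, C_ij = (−1)^(i+j)·(minor ij) (rows/columns in the sector order above):
  C_11 = (0.90)(0.75) − (-0.30)(-0.25) = 0.6000
  C_12 = −[(0.00)(0.75) − (-0.30)(-0.45)] = 0.1350
  C_13 = (0.00)(-0.25) − (0.90)(-0.45) = 0.4050
  C_21 = −[(-0.35)(0.75) − (-0.35)(-0.25)] = 0.3500
  C_22 = (0.70)(0.75) − (-0.35)(-0.45) = 0.3675
  C_23 = −[(0.70)(-0.25) − (-0.35)(-0.45)] = 0.3325
  C_31 = (-0.35)(-0.30) − (-0.35)(0.90) = 0.4200
  C_32 = −[(0.70)(-0.30) − (-0.35)(0.00)] = 0.2100
  C_33 = (0.70)(0.90) − (-0.35)(0.00) = 0.6300
det(I−A) = Σ_j (I−A)_1j·C_1j = (0.70)(0.6000) + (-0.35)(0.1350) + (-0.35)(0.4050) = 0.2310
adj(I−A) = Cᵀ =
  [ 0.6000   0.3500   0.4200]
  [ 0.1350   0.3675   0.2100]
  [ 0.4050   0.3325   0.6300]
(I − A)⁻¹ = adj(I−A) / det(I−A) ≈
  [   2.5974     1.5152     1.8182]
  [   0.5844     1.5909     0.9091]
  [   1.7532     1.4394     2.7273]
The output multiplier for sector j is the column-j sum of the Leontief inverse (I − A)⁻¹ = adj(I−A) / det(I−A).
Column 1 of adj(I−A): (0.6000, 0.1350, 0.4050); det(I−A) = 0.2310.
m_1 = (0.6000 + 0.1350 + 0.4050) / 0.2310 = 1.14 / 0.2310 ≈ 4.935.

m_1 = 4.935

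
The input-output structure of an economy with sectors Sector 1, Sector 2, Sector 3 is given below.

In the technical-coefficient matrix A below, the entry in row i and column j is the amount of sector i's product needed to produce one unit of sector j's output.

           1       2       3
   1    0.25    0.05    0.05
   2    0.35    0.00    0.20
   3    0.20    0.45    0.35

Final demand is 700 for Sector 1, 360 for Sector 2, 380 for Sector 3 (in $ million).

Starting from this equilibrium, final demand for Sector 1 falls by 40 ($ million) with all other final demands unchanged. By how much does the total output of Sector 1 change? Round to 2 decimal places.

Δx_1 = -57.62

I − A =
  [   0.75    -0.05    -0.05]
  [  -0.35     1.00    -0.20]
  [  -0.20    -0.45     0.65]
Cofactors of I−A, C_ij = (−1)^(i+j)·(minor ij) (rows/columns in the sector order above):
  C_11 = (1.00)(0.65) − (-0.20)(-0.45) = 0.5600
  C_12 = −[(-0.35)(0.65) − (-0.20)(-0.20)] = 0.2675
  C_13 = (-0.35)(-0.45) − (1.00)(-0.20) = 0.3575
  C_21 = −[(-0.05)(0.65) − (-0.05)(-0.45)] = 0.0550
  C_22 = (0.75)(0.65) − (-0.05)(-0.20) = 0.4775
  C_23 = −[(0.75)(-0.45) − (-0.05)(-0.20)] = 0.3475
  C_31 = (-0.05)(-0.20) − (-0.05)(1.00) = 0.0600
  C_32 = −[(0.75)(-0.20) − (-0.05)(-0.35)] = 0.1675
  C_33 = (0.75)(1.00) − (-0.05)(-0.35) = 0.7325
det(I−A) = Σ_j (I−A)_1j·C_1j = (0.75)(0.5600) + (-0.05)(0.2675) + (-0.05)(0.3575) = 0.38875
adj(I−A) = Cᵀ =
  [ 0.5600   0.0550   0.0600]
  [ 0.2675   0.4775   0.1675]
  [ 0.3575   0.3475   0.7325]
(I − A)⁻¹ = adj(I−A) / det(I−A) ≈
  [   1.4405     0.1415     0.1543]
  [   0.6881     1.2283     0.4309]
  [   0.9196     0.8939     1.8842]
Δx = (I − A)⁻¹ Δd with Δd having -40 in the Sector 1 component and 0 elsewhere.
So Δx_1 = L_11 · (-40), where L_11 = adj(I−A)_11 / det(I−A) = 0.5600 / 0.38875.
Δx_1 = 0.5600 × (-40) / 0.38875 = -22.40 / 0.38875 ≈ -57.62.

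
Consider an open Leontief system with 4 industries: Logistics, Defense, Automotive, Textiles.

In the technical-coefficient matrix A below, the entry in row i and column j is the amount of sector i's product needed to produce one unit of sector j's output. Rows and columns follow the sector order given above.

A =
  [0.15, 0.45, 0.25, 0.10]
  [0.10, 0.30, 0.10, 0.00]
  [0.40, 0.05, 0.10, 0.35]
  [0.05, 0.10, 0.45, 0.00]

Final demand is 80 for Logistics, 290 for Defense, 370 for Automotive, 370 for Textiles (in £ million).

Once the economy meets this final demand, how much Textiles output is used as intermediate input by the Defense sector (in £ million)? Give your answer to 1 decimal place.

I − A =
  [   0.85    -0.45    -0.25    -0.10]
  [  -0.10     0.70    -0.10     0.00]
  [  -0.40    -0.05     0.90    -0.35]
  [  -0.05    -0.10    -0.45     1.00]
Compute the cofactors C_ij = (−1)^(i+j)·(3×3 minor ij) of I−A; the adjugate is their transpose:
adj(I−A) = Cᵀ =
  [ 0.511250   0.366625   0.252500   0.139500]
  [ 0.116000   0.504250   0.114000   0.051500]
  [ 0.300750   0.263875   0.545500   0.221000]
  [ 0.172500   0.187500   0.269500   0.401500]
det(I−A) = Σ_j (I−A)_1j·C_1j = (0.85)(0.511250) + (-0.45)(0.116000) + (-0.25)(0.300750) + (-0.10)(0.172500) = 0.289925
(I − A)⁻¹ = adj(I−A) / det(I−A) ≈
  [   1.7634     1.2646     0.8709     0.4812]
  [   0.4001     1.7392     0.3932     0.1776]
  [   1.0373     0.9101     1.8815     0.7623]
  [   0.5950     0.6467     0.9296     1.3848]
First solve x = (I − A)⁻¹ d = adj(I−A)·d / det(I−A); in particular x_2 = (0.116000·80 + 0.504250·290 + 0.114000·370 + 0.051500·370) / 0.289925 = 216.7475 / 0.289925 ≈ 747.599.
Intermediate flow from 4 to 2: z_42 = a_42 · x_2 = 0.10 × 216.7475 / 0.289925 = 21.67475 / 0.289925 ≈ 74.8.

z_42 = 74.8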